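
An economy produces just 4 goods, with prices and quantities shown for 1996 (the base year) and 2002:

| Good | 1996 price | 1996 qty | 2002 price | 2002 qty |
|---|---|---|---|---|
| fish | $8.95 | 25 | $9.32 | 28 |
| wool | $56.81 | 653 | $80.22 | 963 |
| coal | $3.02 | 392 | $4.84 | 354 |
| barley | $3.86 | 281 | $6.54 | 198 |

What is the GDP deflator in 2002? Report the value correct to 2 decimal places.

141.78

Nominal GDP 2002 = 9.32·28 + 80.22·963 + 4.84·354 + 6.54·198 = 80521.10.
Real GDP 2002 (at 1996 prices) = 8.95·28 + 56.81·963 + 3.02·354 + 3.86·198 = 56791.99.
Deflator = Nominal/Real × 100 = 80521.10/56791.99 × 100 = 141.782.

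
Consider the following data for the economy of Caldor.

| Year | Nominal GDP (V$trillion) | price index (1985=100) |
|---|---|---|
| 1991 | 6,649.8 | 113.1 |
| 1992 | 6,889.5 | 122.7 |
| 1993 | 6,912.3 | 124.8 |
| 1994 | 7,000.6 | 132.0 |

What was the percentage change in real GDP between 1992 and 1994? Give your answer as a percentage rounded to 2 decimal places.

Real GDP 1992 = 6889.5/1.227 = 5614.91.
Real GDP 1994 = 7000.6/1.320 = 5303.48.
Change = 5303.48/5614.91 − 1 = -0.0555.

-5.55%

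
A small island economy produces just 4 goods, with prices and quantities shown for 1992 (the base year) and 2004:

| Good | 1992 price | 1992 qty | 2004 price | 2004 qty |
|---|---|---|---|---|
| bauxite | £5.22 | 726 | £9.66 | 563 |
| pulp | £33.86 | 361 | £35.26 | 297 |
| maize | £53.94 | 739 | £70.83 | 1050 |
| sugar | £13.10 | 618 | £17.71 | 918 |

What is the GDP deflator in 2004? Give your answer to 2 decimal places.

130.47

Nominal GDP 2004 = 9.66·563 + 35.26·297 + 70.83·1050 + 17.71·918 = 106540.08.
Real GDP 2004 (at 1992 prices) = 5.22·563 + 33.86·297 + 53.94·1050 + 13.10·918 = 81658.08.
Deflator = Nominal/Real × 100 = 106540.08/81658.08 × 100 = 130.471.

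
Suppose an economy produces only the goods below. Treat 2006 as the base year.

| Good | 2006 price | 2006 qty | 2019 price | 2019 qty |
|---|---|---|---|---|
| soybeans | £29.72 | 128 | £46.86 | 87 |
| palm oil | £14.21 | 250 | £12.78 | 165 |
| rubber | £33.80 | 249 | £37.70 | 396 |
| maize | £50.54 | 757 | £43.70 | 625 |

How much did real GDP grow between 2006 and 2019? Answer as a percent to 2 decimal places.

-7.64%

Real GDP 2006 = Nominal GDP 2006 = 29.72·128 + 14.21·250 + 33.80·249 + 50.54·757 = 54031.64.
Real GDP 2019 (at 2006 prices) = 29.72·87 + 14.21·165 + 33.80·396 + 50.54·625 = 49902.59.
Real growth = 49902.59/54031.64 − 1 = -0.0764.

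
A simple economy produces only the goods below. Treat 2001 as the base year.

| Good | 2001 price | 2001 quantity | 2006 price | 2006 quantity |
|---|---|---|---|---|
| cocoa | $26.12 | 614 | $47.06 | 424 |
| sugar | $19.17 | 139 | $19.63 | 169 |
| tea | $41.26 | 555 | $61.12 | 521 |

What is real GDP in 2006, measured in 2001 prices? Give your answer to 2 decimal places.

Real GDP 2006 = Σ (p_2001 × q_2006) = 26.12·424 + 19.17·169 + 41.26·521 = 35811.07.

$35811.07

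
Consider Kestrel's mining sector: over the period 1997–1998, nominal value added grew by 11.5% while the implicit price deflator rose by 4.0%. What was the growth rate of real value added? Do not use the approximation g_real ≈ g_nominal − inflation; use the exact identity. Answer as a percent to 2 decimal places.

7.21%

(1 + g_nom) = (1 + g_real)(1 + π), so g_real = 1.1150 / 1.0400 − 1 = 0.07212.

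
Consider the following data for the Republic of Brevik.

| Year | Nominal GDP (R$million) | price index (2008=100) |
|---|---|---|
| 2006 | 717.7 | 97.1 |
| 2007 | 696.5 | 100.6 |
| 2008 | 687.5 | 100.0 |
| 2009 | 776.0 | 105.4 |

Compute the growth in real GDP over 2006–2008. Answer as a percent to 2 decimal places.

-6.99%

Real GDP 2006 = 717.7/0.971 = 739.13.
Real GDP 2008 = 687.5/1.000 = 687.50.
Change = 687.50/739.13 − 1 = -0.0699.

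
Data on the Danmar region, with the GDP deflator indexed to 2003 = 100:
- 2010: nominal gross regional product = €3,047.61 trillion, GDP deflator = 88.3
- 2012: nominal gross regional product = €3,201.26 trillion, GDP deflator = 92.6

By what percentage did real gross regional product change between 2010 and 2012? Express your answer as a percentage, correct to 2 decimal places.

0.16%

Deflate each year: 2010 → 3047.61/0.883 = 3451.43; 2012 → 3201.26/0.926 = 3457.08.
So real gross regional product changed by 3457.08/3451.43 − 1 = 0.0016, i.e. 0.16%.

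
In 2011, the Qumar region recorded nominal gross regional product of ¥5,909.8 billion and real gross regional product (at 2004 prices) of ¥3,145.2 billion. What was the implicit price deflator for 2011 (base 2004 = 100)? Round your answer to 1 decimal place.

187.9

implicit price deflator = (Nominal / Real) × 100 = 5909.8 / 3145.2 × 100 = 187.90.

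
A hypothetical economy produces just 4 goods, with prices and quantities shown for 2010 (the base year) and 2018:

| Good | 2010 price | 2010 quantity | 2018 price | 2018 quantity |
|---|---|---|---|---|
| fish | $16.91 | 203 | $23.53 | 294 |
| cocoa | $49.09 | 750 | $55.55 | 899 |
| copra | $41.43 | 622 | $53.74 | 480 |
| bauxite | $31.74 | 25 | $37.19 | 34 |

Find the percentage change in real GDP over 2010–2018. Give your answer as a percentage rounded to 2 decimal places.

Real GDP 2010 = Nominal GDP 2010 = 16.91·203 + 49.09·750 + 41.43·622 + 31.74·25 = 66813.19.
Real GDP 2018 (at 2010 prices) = 16.91·294 + 49.09·899 + 41.43·480 + 31.74·34 = 70069.01.
Real growth = 70069.01/66813.19 − 1 = 0.0487.

4.87%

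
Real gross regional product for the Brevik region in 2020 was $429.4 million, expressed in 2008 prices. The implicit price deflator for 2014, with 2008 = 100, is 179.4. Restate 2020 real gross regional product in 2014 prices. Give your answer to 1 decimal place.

$770.3 million

Real gross regional product in 2014 prices = Real gross regional product in 2008 prices × (P_2014/P_2008) = 429.4 × 1.794 = 770.34.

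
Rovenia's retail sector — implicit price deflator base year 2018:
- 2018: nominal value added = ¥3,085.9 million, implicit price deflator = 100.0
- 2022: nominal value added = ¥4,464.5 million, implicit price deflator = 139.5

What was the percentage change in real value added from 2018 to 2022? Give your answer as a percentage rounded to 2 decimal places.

Deflate each year: 2018 → 3085.9/1.000 = 3085.90; 2022 → 4464.5/1.395 = 3200.36.
So real value added changed by 3200.36/3085.90 − 1 = 0.0371, i.e. 3.71%.

3.71%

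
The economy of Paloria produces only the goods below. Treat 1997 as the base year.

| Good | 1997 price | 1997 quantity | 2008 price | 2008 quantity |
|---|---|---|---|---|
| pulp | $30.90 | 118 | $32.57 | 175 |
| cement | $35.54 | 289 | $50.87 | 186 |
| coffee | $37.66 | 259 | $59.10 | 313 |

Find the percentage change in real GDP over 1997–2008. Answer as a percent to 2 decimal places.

0.57%

Real GDP 1997 = Nominal GDP 1997 = 30.90·118 + 35.54·289 + 37.66·259 = 23671.20.
Real GDP 2008 (at 1997 prices) = 30.90·175 + 35.54·186 + 37.66·313 = 23805.52.
Real growth = 23805.52/23671.20 − 1 = 0.0057.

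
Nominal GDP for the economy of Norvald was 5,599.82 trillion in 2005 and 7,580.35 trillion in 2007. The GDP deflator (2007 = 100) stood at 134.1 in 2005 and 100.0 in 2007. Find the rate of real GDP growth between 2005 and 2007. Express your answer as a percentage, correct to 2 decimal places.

Deflate each year: 2005 → 5599.82/1.341 = 4175.85; 2007 → 7580.35/1.000 = 7580.35.
So real GDP changed by 7580.35/4175.85 − 1 = 0.8153, i.e. 81.53%.

81.53%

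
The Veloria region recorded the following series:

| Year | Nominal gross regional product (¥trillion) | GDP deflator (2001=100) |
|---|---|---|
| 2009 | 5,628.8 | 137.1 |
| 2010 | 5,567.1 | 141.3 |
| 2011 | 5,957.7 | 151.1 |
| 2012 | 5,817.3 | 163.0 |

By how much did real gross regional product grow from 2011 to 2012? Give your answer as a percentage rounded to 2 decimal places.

Real gross regional product 2011 = 5957.7/1.511 = 3942.89.
Real gross regional product 2012 = 5817.3/1.630 = 3568.90.
Change = 3568.90/3942.89 − 1 = -0.0949.

-9.49%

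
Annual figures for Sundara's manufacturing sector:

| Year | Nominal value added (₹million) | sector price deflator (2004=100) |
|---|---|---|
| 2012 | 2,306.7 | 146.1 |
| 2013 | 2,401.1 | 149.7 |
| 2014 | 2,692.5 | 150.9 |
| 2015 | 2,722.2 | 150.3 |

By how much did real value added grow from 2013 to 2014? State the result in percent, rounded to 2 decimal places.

11.24%

Real value added 2013 = 2401.1/1.497 = 1603.94.
Real value added 2014 = 2692.5/1.509 = 1784.29.
Change = 1784.29/1603.94 − 1 = 0.1124.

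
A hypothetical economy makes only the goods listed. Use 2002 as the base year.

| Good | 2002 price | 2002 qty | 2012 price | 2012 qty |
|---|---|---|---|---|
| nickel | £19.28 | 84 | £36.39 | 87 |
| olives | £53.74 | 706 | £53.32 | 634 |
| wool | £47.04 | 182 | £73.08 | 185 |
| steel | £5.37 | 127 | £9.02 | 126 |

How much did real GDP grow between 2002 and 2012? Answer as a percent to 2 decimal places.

Real GDP 2002 = Nominal GDP 2002 = 19.28·84 + 53.74·706 + 47.04·182 + 5.37·127 = 48803.23.
Real GDP 2012 (at 2002 prices) = 19.28·87 + 53.74·634 + 47.04·185 + 5.37·126 = 45127.54.
Real growth = 45127.54/48803.23 − 1 = -0.0753.

-7.53%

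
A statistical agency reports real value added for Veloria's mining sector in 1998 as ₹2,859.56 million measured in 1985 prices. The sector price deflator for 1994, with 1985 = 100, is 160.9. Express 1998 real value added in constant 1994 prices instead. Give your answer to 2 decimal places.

₹4,601.03 million

Real value added in 1994 prices = Real value added in 1985 prices × (P_1994/P_1985) = 2859.56 × 1.609 = 4601.03.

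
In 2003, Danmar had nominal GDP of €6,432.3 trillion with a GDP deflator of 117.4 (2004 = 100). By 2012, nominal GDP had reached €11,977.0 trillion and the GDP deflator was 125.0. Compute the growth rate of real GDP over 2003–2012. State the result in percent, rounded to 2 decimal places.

Deflate each year: 2003 → 6432.3/1.174 = 5478.96; 2012 → 11977.0/1.250 = 9581.60.
So real GDP changed by 9581.60/5478.96 − 1 = 0.7488, i.e. 74.88%.

74.88%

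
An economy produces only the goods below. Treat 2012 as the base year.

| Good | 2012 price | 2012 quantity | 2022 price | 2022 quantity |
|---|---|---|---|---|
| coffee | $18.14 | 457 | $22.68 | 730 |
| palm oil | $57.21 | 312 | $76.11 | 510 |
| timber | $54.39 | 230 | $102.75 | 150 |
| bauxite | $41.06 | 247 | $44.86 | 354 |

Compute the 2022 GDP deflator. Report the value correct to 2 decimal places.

133.10

Nominal GDP 2022 = 22.68·730 + 76.11·510 + 102.75·150 + 44.86·354 = 86665.44.
Real GDP 2022 (at 2012 prices) = 18.14·730 + 57.21·510 + 54.39·150 + 41.06·354 = 65113.04.
Deflator = Nominal/Real × 100 = 86665.44/65113.04 × 100 = 133.100.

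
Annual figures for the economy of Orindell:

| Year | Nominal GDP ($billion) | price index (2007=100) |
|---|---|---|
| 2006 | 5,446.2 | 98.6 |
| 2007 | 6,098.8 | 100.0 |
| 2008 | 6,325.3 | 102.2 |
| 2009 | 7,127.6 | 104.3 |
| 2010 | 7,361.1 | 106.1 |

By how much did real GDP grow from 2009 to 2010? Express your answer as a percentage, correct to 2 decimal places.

1.52%

Real GDP 2009 = 7127.6/1.043 = 6833.75.
Real GDP 2010 = 7361.1/1.061 = 6937.89.
Change = 6937.89/6833.75 − 1 = 0.0152.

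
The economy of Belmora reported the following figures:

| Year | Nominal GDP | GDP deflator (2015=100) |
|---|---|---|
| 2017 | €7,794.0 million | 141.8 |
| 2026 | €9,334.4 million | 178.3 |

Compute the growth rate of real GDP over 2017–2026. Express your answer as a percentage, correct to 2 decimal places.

-4.75%

Real GDP 2017 = 7794.0 / 1.418 = 5496.47.
Real GDP 2026 = 9334.4 / 1.783 = 5235.22.
Real growth = 5235.22 / 5496.47 − 1 = -0.0475.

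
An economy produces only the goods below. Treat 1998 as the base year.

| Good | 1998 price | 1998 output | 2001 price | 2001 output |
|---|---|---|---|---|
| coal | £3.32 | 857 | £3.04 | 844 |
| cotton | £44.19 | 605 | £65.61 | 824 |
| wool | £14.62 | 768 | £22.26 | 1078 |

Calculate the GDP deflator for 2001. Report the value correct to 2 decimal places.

Nominal GDP 2001 = 3.04·844 + 65.61·824 + 22.26·1078 = 80624.68.
Real GDP 2001 (at 1998 prices) = 3.32·844 + 44.19·824 + 14.62·1078 = 54975.00.
Deflator = Nominal/Real × 100 = 80624.68/54975.00 × 100 = 146.657.

146.66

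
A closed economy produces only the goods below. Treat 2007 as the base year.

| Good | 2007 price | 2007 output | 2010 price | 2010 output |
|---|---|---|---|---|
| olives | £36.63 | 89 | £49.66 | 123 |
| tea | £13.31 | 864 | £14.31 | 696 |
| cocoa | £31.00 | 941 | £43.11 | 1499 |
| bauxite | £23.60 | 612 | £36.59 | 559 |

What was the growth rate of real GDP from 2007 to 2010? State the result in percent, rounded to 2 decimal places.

Real GDP 2007 = Nominal GDP 2007 = 36.63·89 + 13.31·864 + 31.00·941 + 23.60·612 = 58374.11.
Real GDP 2010 (at 2007 prices) = 36.63·123 + 13.31·696 + 31.00·1499 + 23.60·559 = 73430.65.
Real growth = 73430.65/58374.11 − 1 = 0.2579.

25.79%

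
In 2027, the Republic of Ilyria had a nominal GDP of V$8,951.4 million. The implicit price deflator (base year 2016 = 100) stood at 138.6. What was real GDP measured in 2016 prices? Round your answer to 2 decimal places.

V$6,458.44 million

Real GDP = Nominal / (implicit price deflator/100) = 8951.4 / 1.386 = 6458.44.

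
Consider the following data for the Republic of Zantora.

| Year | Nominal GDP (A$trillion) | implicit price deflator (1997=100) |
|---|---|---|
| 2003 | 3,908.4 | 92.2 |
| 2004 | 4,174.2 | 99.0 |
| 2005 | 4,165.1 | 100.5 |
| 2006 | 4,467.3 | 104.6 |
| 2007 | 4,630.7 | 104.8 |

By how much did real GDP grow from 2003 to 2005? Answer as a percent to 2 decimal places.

Real GDP 2003 = 3908.4/0.922 = 4239.05.
Real GDP 2005 = 4165.1/1.005 = 4144.38.
Change = 4144.38/4239.05 − 1 = -0.0223.

-2.23%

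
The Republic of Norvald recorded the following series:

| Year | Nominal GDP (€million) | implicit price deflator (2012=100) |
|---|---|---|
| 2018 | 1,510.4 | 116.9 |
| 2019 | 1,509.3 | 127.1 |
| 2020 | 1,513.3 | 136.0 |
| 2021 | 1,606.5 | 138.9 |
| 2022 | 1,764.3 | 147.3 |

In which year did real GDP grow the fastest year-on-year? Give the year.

2021

2019: real = 1509.3/1.271 = 1187.49; growth vs 2018 (1292.04) = -8.09%.
2020: real = 1513.3/1.360 = 1112.72; growth vs 2019 (1187.49) = -6.30%.
2021: real = 1606.5/1.389 = 1156.59; growth vs 2020 (1112.72) = 3.94%.
2022: real = 1764.3/1.473 = 1197.76; growth vs 2021 (1156.59) = 3.56%.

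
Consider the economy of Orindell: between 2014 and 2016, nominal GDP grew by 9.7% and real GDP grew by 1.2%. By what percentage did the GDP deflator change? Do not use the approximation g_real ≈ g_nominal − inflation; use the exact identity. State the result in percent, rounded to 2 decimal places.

8.40%

(1 + g_nom) = (1 + g_real)(1 + π), so π = 1.0970 / 1.0120 − 1 = 0.08399.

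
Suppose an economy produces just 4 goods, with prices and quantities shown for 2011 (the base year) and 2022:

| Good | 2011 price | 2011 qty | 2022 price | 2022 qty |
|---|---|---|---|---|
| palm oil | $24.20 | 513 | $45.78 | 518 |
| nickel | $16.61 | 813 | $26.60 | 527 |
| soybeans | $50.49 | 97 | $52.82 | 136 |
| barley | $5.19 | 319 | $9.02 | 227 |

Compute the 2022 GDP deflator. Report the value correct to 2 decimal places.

Nominal GDP 2022 = 45.78·518 + 26.60·527 + 52.82·136 + 9.02·227 = 46963.30.
Real GDP 2022 (at 2011 prices) = 24.20·518 + 16.61·527 + 50.49·136 + 5.19·227 = 29333.84.
Deflator = Nominal/Real × 100 = 46963.30/29333.84 × 100 = 160.099.

160.10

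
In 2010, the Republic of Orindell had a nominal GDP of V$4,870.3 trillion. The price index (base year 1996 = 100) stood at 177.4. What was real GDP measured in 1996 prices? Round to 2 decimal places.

Real GDP = Nominal / (price index/100) = 4870.3 / 1.774 = 2745.38.

V$2,745.38 trillion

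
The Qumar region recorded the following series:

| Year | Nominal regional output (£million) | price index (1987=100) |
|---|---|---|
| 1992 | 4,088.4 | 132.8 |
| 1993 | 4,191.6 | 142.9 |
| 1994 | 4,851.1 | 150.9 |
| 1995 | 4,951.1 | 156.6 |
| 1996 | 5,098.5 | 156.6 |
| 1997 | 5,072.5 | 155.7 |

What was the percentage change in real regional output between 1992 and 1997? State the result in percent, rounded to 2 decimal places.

Real regional output 1992 = 4088.4/1.328 = 3078.61.
Real regional output 1997 = 5072.5/1.557 = 3257.87.
Change = 3257.87/3078.61 − 1 = 0.0582.

5.82%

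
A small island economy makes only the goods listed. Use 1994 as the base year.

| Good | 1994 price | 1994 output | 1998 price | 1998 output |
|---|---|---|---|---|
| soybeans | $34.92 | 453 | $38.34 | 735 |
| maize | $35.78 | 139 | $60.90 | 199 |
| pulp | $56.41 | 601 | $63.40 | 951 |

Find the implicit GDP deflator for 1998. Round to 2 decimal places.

Nominal GDP 1998 = 38.34·735 + 60.90·199 + 63.40·951 = 100592.40.
Real GDP 1998 (at 1994 prices) = 34.92·735 + 35.78·199 + 56.41·951 = 86432.33.
Deflator = Nominal/Real × 100 = 100592.40/86432.33 × 100 = 116.383.

116.38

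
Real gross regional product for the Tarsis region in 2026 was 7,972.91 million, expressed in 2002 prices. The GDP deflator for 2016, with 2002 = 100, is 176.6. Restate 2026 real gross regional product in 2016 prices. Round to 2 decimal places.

14,080.16 million

Real gross regional product in 2016 prices = Real gross regional product in 2002 prices × (P_2016/P_2002) = 7972.91 × 1.766 = 14080.16.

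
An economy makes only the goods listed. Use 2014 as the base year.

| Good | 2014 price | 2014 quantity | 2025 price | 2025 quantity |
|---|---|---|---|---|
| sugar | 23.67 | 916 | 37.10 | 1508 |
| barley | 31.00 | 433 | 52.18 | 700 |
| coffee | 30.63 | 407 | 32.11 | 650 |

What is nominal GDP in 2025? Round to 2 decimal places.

Nominal GDP 2025 = Σ (p_2025 × q_2025) = 37.10·1508 + 52.18·700 + 32.11·650 = 113344.30.

113344.30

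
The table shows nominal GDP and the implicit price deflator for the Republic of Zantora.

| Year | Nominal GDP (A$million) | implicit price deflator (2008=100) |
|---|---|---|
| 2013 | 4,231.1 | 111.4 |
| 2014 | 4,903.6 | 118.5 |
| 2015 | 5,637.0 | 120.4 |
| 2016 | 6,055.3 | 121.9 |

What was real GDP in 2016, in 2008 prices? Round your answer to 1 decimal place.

A$4,967.4 million

Real GDP 2016 = 6055.3 / 1.219 = 4967.43.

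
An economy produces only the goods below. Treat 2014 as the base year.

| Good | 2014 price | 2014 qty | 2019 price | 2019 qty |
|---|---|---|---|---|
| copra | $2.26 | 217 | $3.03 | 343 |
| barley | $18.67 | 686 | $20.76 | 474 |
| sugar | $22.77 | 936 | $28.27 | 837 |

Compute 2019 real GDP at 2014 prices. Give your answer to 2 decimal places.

Real GDP 2019 = Σ (p_2014 × q_2019) = 2.26·343 + 18.67·474 + 22.77·837 = 28683.25.

$28683.25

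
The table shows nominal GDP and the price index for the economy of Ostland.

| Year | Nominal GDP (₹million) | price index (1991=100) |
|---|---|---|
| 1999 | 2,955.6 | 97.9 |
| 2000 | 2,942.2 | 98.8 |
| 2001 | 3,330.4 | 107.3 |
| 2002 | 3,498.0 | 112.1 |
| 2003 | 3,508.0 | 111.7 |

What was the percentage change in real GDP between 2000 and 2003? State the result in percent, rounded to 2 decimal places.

Real GDP 2000 = 2942.2/0.988 = 2977.94.
Real GDP 2003 = 3508.0/1.117 = 3140.56.
Change = 3140.56/2977.94 − 1 = 0.0546.

5.46%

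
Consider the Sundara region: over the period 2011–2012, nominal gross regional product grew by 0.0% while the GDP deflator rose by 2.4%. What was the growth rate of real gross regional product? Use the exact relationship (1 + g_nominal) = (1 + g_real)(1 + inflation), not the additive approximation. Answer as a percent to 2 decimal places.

(1 + g_nom) = (1 + g_real)(1 + π), so g_real = 1.0000 / 1.0240 − 1 = -0.02344.

-2.34%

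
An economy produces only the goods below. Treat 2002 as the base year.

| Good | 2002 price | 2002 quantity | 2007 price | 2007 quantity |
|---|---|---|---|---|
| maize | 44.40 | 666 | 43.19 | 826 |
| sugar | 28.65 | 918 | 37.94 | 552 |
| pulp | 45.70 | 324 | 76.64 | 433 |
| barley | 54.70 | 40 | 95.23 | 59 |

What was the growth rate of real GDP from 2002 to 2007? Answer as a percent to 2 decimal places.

Real GDP 2002 = Nominal GDP 2002 = 44.40·666 + 28.65·918 + 45.70·324 + 54.70·40 = 72865.90.
Real GDP 2007 (at 2002 prices) = 44.40·826 + 28.65·552 + 45.70·433 + 54.70·59 = 75504.60.
Real growth = 75504.60/72865.90 − 1 = 0.0362.

3.62%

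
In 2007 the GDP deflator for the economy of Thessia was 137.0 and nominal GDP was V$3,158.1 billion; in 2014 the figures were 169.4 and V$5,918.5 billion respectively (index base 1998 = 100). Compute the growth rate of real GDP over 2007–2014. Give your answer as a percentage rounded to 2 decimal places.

51.56%

Deflate each year: 2007 → 3158.1/1.370 = 2305.18; 2014 → 5918.5/1.694 = 3493.80.
So real GDP changed by 3493.80/2305.18 − 1 = 0.5156, i.e. 51.56%.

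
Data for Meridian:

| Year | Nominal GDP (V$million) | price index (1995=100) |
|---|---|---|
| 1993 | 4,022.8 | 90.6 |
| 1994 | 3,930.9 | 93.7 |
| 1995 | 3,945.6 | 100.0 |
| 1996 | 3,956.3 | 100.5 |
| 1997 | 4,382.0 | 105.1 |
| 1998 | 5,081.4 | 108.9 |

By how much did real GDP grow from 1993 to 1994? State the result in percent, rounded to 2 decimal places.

Real GDP 1993 = 4022.8/0.906 = 4440.18.
Real GDP 1994 = 3930.9/0.937 = 4195.20.
Change = 4195.20/4440.18 − 1 = -0.0552.

-5.52%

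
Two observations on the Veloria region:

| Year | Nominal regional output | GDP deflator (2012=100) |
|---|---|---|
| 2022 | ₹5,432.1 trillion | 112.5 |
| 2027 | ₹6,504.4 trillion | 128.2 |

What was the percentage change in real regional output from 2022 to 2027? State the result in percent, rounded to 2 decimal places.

5.08%

Real regional output 2022 = 5432.1 / 1.125 = 4828.53.
Real regional output 2027 = 6504.4 / 1.282 = 5073.63.
Real growth = 5073.63 / 4828.53 − 1 = 0.0508.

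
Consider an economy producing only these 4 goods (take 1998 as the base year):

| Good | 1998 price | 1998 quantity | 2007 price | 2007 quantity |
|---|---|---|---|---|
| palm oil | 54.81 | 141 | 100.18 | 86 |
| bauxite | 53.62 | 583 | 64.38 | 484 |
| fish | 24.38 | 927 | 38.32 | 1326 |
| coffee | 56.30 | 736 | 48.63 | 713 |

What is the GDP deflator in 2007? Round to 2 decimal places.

Nominal GDP 2007 = 100.18·86 + 64.38·484 + 38.32·1326 + 48.63·713 = 125260.91.
Real GDP 2007 (at 1998 prices) = 54.81·86 + 53.62·484 + 24.38·1326 + 56.30·713 = 103135.52.
Deflator = Nominal/Real × 100 = 125260.91/103135.52 × 100 = 121.453.

121.45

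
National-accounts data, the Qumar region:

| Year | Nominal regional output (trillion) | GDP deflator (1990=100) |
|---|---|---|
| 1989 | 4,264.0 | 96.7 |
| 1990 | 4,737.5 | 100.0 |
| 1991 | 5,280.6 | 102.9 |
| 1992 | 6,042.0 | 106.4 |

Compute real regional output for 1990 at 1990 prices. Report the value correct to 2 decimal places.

4,737.50 trillion

Real regional output 1990 = 4737.5 / 1.000 = 4737.50.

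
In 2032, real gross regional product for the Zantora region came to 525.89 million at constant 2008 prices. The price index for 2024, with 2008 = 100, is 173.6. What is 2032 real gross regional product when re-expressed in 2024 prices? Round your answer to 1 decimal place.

Real gross regional product in 2024 prices = Real gross regional product in 2008 prices × (P_2024/P_2008) = 525.89 × 1.736 = 912.95.

912.9 million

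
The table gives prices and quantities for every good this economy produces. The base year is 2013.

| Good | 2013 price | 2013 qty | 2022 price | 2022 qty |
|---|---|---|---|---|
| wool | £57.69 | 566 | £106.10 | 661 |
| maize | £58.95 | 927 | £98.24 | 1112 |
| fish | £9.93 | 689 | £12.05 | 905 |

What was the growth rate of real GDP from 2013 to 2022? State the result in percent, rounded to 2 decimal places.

Real GDP 2013 = Nominal GDP 2013 = 57.69·566 + 58.95·927 + 9.93·689 = 94140.96.
Real GDP 2022 (at 2013 prices) = 57.69·661 + 58.95·1112 + 9.93·905 = 112672.14.
Real growth = 112672.14/94140.96 − 1 = 0.1968.

19.68%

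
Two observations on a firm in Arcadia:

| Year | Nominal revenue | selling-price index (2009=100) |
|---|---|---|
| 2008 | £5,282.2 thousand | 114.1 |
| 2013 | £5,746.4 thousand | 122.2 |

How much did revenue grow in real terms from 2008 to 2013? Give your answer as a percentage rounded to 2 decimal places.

1.58%

Deflate each year: 2008 → 5282.2/1.141 = 4629.45; 2013 → 5746.4/1.222 = 4702.45.
So real revenue changed by 4702.45/4629.45 − 1 = 0.0158, i.e. 1.58%.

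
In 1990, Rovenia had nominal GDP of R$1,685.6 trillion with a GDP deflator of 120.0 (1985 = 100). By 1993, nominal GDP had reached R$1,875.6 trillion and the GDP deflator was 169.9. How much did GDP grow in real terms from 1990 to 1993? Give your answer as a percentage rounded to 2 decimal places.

-21.41%

Deflate each year: 1990 → 1685.6/1.200 = 1404.67; 1993 → 1875.6/1.699 = 1103.94.
So real GDP changed by 1103.94/1404.67 − 1 = -0.2141, i.e. -21.41%.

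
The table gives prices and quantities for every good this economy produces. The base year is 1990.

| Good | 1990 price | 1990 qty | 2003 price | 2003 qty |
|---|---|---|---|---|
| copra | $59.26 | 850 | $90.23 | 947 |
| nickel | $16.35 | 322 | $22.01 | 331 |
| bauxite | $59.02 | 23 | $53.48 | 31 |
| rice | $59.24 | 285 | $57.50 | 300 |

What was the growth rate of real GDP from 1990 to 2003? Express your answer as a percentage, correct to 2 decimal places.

9.82%

Real GDP 1990 = Nominal GDP 1990 = 59.26·850 + 16.35·322 + 59.02·23 + 59.24·285 = 73876.56.
Real GDP 2003 (at 1990 prices) = 59.26·947 + 16.35·331 + 59.02·31 + 59.24·300 = 81132.69.
Real growth = 81132.69/73876.56 − 1 = 0.0982.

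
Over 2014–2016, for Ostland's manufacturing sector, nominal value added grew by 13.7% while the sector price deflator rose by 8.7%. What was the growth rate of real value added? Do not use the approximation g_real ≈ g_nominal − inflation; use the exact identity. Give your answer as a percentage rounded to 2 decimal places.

(1 + g_nom) = (1 + g_real)(1 + π), so g_real = 1.1370 / 1.0870 − 1 = 0.04600.

4.60%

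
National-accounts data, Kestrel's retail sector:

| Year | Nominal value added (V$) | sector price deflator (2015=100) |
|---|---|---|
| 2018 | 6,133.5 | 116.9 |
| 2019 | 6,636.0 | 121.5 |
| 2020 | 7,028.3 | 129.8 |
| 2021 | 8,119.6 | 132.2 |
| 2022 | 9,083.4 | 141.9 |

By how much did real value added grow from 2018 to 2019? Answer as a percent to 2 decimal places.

4.10%

Real value added 2018 = 6133.5/1.169 = 5246.79.
Real value added 2019 = 6636.0/1.215 = 5461.73.
Change = 5461.73/5246.79 − 1 = 0.0410.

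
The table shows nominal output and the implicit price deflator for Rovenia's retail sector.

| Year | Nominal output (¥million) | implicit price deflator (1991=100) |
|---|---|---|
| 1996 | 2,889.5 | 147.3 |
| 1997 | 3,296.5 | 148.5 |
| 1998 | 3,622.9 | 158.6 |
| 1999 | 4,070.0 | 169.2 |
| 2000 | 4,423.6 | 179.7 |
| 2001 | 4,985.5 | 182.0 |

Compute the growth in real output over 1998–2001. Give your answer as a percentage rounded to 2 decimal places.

Real output 1998 = 3622.9/1.586 = 2284.30.
Real output 2001 = 4985.5/1.820 = 2739.29.
Change = 2739.29/2284.30 − 1 = 0.1992.

19.92%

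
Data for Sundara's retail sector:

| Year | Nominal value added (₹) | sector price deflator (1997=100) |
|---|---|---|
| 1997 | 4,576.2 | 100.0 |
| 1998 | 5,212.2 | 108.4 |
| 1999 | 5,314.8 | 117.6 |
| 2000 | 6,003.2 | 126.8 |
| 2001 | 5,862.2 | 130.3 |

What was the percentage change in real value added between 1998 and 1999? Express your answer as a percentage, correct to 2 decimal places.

Real value added 1998 = 5212.2/1.084 = 4808.30.
Real value added 1999 = 5314.8/1.176 = 4519.39.
Change = 4519.39/4808.30 − 1 = -0.0601.

-6.01%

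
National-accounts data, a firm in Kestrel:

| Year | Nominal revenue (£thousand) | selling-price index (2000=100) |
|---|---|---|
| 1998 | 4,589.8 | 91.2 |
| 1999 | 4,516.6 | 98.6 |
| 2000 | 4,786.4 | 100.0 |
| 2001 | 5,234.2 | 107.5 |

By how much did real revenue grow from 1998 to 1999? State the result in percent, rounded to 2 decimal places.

Real revenue 1998 = 4589.8/0.912 = 5032.68.
Real revenue 1999 = 4516.6/0.986 = 4580.73.
Change = 4580.73/5032.68 − 1 = -0.0898.

-8.98%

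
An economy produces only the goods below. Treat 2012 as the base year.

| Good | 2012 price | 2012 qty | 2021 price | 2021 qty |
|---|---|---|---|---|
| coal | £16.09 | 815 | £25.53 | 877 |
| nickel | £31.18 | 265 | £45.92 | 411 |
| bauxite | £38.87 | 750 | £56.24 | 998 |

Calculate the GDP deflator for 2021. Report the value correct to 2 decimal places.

Nominal GDP 2021 = 25.53·877 + 45.92·411 + 56.24·998 = 97390.45.
Real GDP 2021 (at 2012 prices) = 16.09·877 + 31.18·411 + 38.87·998 = 65718.17.
Deflator = Nominal/Real × 100 = 97390.45/65718.17 × 100 = 148.194.

148.19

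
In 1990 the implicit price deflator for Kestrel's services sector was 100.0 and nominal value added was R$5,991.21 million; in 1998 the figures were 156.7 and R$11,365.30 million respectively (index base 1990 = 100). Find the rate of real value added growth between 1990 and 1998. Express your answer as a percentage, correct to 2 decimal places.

Real value added 1990 = 5991.21 / 1.000 = 5991.21.
Real value added 1998 = 11365.30 / 1.567 = 7252.90.
Real growth = 7252.90 / 5991.21 − 1 = 0.2106.

21.06%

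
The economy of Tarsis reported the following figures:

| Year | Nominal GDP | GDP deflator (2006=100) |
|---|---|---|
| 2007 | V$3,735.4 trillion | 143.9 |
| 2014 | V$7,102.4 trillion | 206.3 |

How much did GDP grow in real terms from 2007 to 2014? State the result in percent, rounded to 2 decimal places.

32.63%

Real GDP 2007 = 3735.4 / 1.439 = 2595.83.
Real GDP 2014 = 7102.4 / 2.063 = 3442.75.
Real growth = 3442.75 / 2595.83 − 1 = 0.3263.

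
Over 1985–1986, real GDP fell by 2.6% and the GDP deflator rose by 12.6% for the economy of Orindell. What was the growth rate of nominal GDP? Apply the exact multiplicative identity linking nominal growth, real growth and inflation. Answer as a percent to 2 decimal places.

9.67%

(1 + g_nom) = (1 + g_real)(1 + π) = 0.9740 × 1.1260 = 1.09672.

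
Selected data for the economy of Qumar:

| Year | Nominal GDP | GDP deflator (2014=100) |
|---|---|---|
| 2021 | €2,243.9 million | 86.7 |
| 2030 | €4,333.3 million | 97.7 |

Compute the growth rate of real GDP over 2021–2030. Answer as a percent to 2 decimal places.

71.37%

Deflate each year: 2021 → 2243.9/0.867 = 2588.12; 2030 → 4333.3/0.977 = 4435.31.
So real GDP changed by 4435.31/2588.12 − 1 = 0.7137, i.e. 71.37%.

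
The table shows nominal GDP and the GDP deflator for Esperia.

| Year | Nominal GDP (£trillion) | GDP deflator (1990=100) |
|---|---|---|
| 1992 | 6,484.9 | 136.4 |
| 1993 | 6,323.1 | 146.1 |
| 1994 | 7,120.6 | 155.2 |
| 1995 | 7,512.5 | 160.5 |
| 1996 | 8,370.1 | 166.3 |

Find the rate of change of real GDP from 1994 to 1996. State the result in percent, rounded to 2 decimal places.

Real GDP 1994 = 7120.6/1.552 = 4588.02.
Real GDP 1996 = 8370.1/1.663 = 5033.13.
Change = 5033.13/4588.02 − 1 = 0.0970.

9.70%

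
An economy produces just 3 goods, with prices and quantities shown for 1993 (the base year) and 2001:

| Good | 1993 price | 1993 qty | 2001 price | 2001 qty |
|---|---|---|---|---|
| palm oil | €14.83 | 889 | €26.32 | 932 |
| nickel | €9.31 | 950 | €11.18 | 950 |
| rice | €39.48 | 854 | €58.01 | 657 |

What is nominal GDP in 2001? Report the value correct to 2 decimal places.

€73263.81

Nominal GDP 2001 = Σ (p_2001 × q_2001) = 26.32·932 + 11.18·950 + 58.01·657 = 73263.81.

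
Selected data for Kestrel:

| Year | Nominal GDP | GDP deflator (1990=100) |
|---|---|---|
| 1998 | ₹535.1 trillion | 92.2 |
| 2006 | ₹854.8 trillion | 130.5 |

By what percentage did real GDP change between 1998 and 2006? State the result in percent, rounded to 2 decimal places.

12.86%

Deflate each year: 1998 → 535.1/0.922 = 580.37; 2006 → 854.8/1.305 = 655.02.
So real GDP changed by 655.02/580.37 − 1 = 0.1286, i.e. 12.86%.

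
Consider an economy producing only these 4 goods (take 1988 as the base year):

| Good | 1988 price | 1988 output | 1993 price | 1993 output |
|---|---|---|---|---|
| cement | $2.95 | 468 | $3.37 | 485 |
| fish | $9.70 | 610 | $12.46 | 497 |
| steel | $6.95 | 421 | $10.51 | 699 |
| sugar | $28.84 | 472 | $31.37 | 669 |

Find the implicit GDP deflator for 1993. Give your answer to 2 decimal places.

Nominal GDP 1993 = 3.37·485 + 12.46·497 + 10.51·699 + 31.37·669 = 36160.09.
Real GDP 1993 (at 1988 prices) = 2.95·485 + 9.70·497 + 6.95·699 + 28.84·669 = 30403.66.
Deflator = Nominal/Real × 100 = 36160.09/30403.66 × 100 = 118.933.

118.93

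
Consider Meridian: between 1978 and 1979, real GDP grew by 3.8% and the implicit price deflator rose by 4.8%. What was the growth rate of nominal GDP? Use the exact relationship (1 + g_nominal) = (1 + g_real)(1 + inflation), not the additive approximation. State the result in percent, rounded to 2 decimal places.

(1 + g_nom) = (1 + g_real)(1 + π) = 1.0380 × 1.0480 = 1.08782.

8.78%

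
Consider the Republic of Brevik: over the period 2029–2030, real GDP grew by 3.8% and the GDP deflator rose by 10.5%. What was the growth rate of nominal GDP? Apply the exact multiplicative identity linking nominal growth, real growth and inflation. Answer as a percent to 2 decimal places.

14.70%

(1 + g_nom) = (1 + g_real)(1 + π) = 1.0380 × 1.1050 = 1.14699.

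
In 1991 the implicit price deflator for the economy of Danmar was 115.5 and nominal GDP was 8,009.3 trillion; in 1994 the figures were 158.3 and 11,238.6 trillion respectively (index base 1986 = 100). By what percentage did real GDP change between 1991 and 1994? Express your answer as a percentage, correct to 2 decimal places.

Real GDP 1991 = 8009.3 / 1.155 = 6934.46.
Real GDP 1994 = 11238.6 / 1.583 = 7099.56.
Real growth = 7099.56 / 6934.46 − 1 = 0.0238.

2.38%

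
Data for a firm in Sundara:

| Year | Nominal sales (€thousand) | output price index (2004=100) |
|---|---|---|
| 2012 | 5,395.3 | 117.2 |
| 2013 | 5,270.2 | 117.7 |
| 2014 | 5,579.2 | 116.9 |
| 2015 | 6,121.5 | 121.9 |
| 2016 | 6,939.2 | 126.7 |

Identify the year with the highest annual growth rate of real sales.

2013: real = 5270.2/1.177 = 4477.66; growth vs 2012 (4603.50) = -2.73%.
2014: real = 5579.2/1.169 = 4772.63; growth vs 2013 (4477.66) = 6.59%.
2015: real = 6121.5/1.219 = 5021.74; growth vs 2014 (4772.63) = 5.22%.
2016: real = 6939.2/1.267 = 5476.87; growth vs 2015 (5021.74) = 9.06%.

2016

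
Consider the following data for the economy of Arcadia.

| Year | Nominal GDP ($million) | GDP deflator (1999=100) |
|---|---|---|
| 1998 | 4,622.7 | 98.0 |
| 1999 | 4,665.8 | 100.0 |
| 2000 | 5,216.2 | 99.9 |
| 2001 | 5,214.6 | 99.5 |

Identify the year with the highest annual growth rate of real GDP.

2000

1999: real = 4665.8/1.000 = 4665.80; growth vs 1998 (4717.04) = -1.09%.
2000: real = 5216.2/0.999 = 5221.42; growth vs 1999 (4665.80) = 11.91%.
2001: real = 5214.6/0.995 = 5240.80; growth vs 2000 (5221.42) = 0.37%.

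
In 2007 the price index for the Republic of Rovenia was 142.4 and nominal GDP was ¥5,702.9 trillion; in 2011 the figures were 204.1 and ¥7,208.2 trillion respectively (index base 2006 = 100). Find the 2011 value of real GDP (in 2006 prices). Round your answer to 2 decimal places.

Real GDP = Nominal / (price index/100) = 7208.2 / 2.041 = 3531.70.

¥3,531.70 trillion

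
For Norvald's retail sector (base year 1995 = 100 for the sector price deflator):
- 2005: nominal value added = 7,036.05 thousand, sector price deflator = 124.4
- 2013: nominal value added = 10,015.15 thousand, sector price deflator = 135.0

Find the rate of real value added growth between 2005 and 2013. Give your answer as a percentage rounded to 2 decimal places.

31.16%

Deflate each year: 2005 → 7036.05/1.244 = 5655.99; 2013 → 10015.15/1.350 = 7418.63.
So real value added changed by 7418.63/5655.99 − 1 = 0.3116, i.e. 31.16%.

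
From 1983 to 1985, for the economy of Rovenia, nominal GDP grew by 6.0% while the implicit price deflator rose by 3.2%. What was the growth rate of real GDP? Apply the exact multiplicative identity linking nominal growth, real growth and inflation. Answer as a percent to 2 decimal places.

2.71%

(1 + g_nom) = (1 + g_real)(1 + π), so g_real = 1.0600 / 1.0320 − 1 = 0.02713.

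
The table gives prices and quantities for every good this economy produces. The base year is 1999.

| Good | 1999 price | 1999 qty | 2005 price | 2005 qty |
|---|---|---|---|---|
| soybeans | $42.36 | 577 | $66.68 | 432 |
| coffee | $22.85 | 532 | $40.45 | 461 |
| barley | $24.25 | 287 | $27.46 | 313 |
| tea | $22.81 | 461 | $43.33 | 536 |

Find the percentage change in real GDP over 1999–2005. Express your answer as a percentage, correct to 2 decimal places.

Real GDP 1999 = Nominal GDP 1999 = 42.36·577 + 22.85·532 + 24.25·287 + 22.81·461 = 54073.08.
Real GDP 2005 (at 1999 prices) = 42.36·432 + 22.85·461 + 24.25·313 + 22.81·536 = 48649.78.
Real growth = 48649.78/54073.08 − 1 = -0.1003.

-10.03%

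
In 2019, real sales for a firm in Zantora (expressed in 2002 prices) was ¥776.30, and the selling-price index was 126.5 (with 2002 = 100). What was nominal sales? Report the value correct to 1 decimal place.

¥982.0

Nominal sales = Real × (selling-price index/100) = 776.30 × 1.265 = 982.02.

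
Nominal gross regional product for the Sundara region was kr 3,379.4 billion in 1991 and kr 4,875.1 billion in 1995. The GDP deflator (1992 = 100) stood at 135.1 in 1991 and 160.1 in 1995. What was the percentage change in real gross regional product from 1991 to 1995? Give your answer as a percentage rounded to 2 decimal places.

21.73%

Real gross regional product 1991 = 3379.4 / 1.351 = 2501.41.
Real gross regional product 1995 = 4875.1 / 1.601 = 3045.03.
Real growth = 3045.03 / 2501.41 − 1 = 0.2173.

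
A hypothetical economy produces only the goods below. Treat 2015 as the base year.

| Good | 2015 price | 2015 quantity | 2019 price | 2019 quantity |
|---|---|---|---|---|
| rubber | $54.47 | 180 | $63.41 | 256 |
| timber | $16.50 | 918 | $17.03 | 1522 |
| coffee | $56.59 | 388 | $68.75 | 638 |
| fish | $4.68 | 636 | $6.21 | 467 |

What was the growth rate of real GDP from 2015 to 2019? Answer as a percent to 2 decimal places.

55.05%

Real GDP 2015 = Nominal GDP 2015 = 54.47·180 + 16.50·918 + 56.59·388 + 4.68·636 = 49885.00.
Real GDP 2019 (at 2015 prices) = 54.47·256 + 16.50·1522 + 56.59·638 + 4.68·467 = 77347.30.
Real growth = 77347.30/49885.00 − 1 = 0.5505.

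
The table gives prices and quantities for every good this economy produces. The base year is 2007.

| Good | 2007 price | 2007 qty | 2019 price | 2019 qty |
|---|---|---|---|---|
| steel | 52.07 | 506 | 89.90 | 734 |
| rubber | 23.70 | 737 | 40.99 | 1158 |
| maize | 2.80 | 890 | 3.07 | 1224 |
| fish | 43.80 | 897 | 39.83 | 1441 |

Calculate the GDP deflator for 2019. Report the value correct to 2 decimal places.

Nominal GDP 2019 = 89.90·734 + 40.99·1158 + 3.07·1224 + 39.83·1441 = 174605.73.
Real GDP 2019 (at 2007 prices) = 52.07·734 + 23.70·1158 + 2.80·1224 + 43.80·1441 = 132206.98.
Deflator = Nominal/Real × 100 = 174605.73/132206.98 × 100 = 132.070.

132.07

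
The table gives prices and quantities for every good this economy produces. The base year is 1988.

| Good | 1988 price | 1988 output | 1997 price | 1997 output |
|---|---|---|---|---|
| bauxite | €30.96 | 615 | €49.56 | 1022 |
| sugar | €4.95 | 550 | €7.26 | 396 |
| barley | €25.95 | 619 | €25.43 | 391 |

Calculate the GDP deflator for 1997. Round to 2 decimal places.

Nominal GDP 1997 = 49.56·1022 + 7.26·396 + 25.43·391 = 63468.41.
Real GDP 1997 (at 1988 prices) = 30.96·1022 + 4.95·396 + 25.95·391 = 43747.77.
Deflator = Nominal/Real × 100 = 63468.41/43747.77 × 100 = 145.078.

145.08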